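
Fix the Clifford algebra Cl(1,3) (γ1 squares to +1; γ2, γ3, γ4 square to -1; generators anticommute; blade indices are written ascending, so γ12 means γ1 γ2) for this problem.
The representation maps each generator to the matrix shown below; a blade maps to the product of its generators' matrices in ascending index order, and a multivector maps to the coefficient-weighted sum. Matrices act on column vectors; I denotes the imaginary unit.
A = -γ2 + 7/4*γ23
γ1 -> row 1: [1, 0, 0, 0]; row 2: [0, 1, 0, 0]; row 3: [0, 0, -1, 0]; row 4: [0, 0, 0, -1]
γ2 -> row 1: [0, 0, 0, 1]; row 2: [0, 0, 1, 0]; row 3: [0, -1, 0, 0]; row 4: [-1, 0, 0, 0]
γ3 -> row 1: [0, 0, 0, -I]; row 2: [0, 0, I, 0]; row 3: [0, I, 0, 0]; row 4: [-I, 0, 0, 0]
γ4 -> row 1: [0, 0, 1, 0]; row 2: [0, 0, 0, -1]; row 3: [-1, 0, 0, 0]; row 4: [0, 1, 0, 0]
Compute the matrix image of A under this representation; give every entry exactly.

Bivector images (products of the table entries): rho(γ23) = rho(γ2)rho(γ3) = row 1: [-I, 0, 0, 0]; row 2: [0, I, 0, 0]; row 3: [0, 0, -I, 0]; row 4: [0, 0, 0, I].
M = (-1)*rho(γ2) + (7/4)*rho(γ23), summed entrywise:
Answer: row 1: [-7*I/4, 0, 0, -1]; row 2: [0, 7*I/4, -1, 0]; row 3: [0, 1, -7*I/4, 0]; row 4: [1, 0, 0, 7*I/4]


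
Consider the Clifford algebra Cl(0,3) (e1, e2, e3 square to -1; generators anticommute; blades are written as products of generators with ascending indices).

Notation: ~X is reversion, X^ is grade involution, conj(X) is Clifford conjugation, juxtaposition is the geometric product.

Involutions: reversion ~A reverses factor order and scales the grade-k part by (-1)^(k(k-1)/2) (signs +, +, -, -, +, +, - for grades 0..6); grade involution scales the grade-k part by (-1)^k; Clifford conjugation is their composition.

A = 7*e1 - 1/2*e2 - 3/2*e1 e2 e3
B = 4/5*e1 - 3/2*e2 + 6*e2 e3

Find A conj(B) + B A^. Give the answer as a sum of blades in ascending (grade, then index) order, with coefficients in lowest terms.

first term: 127/20 - 9*e1 - 3*e3 + 101/10*e1 e2 - 9/4*e1 e3 - 6/5*e2 e3 - 42*e1 e2 e3
second term: 127/20 - 9*e1 + 3*e3 - 101/10*e1 e2 - 9/4*e1 e3 - 6/5*e2 e3 - 42*e1 e2 e3
Answer: 127/10 - 18*e1 - 9/2*e1 e3 - 12/5*e2 e3 - 84*e1 e2 e3


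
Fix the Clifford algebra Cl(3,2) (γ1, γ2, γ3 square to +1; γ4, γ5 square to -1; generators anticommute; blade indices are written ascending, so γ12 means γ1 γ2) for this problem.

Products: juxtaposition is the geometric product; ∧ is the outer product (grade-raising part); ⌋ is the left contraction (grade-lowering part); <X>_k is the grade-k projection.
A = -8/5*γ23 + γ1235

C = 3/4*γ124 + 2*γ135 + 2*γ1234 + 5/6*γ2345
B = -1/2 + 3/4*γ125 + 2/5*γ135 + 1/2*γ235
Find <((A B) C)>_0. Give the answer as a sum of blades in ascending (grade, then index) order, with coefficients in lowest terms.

step 1: 1/2*γ1 - 2/5*γ2 + 3/4*γ3 + 4/5*γ5 + 4/5*γ23 - 16/25*γ125 + 6/5*γ135 - 1/2*γ1235
step 2: 12/5 + γ2 - 8/5*γ13 - 53/60*γ14 - 3/2*γ15 - 32/25*γ23 + 3/8*γ24 + γ35 - 11/75*γ45 + 1/2*γ124 + 8/5*γ125 - 1/3*γ134 + 5/3*γ234 + 71/40*γ245 + 343/600*γ345 + 9/16*γ1234 + 4/5*γ1235 - 3/5*γ1245 - 9/10*γ2345 + 121/60*γ12345
step 3: 12/5
Answer: 12/5


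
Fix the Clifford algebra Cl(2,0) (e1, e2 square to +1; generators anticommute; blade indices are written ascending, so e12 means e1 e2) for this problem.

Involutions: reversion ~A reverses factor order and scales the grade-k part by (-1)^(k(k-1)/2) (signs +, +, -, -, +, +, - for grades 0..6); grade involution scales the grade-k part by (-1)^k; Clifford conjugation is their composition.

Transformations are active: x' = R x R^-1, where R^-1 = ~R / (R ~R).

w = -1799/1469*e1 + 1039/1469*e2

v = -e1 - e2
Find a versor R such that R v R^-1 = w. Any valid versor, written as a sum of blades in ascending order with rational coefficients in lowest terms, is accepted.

Equal squares first: v^2 = w^2 = 2. Then v + w = -3268/1469*e1 - 430/1469*e2 is a versor taking v to w, provided it is invertible.
Answer: -3268/1469*e1 - 430/1469*e2


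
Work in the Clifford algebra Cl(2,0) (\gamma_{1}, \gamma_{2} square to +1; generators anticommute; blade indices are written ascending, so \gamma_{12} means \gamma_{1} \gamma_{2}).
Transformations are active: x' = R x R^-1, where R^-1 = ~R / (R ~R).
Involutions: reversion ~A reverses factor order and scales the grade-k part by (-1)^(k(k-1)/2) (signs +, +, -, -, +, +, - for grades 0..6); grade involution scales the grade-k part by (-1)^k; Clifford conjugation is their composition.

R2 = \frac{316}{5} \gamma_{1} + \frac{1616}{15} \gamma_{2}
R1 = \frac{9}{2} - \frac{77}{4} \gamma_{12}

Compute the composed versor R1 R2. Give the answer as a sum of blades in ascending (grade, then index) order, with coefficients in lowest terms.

Distribute over the terms of R1 (each basis-blade product reordered to ascending indices, repeated generators contracted through their squares):
(\frac{9}{2}) R2 = \frac{1422}{5} \gamma_{1} + \frac{2424}{5} \gamma_{2}
(-\frac{77}{4} \gamma_{12}) R2 = -\frac{31108}{15} \gamma_{1} + \frac{6083}{5} \gamma_{2}
Summing the partial products and collecting blades:
Answer: -\frac{26842}{15} \gamma_{1} + \frac{8507}{5} \gamma_{2}


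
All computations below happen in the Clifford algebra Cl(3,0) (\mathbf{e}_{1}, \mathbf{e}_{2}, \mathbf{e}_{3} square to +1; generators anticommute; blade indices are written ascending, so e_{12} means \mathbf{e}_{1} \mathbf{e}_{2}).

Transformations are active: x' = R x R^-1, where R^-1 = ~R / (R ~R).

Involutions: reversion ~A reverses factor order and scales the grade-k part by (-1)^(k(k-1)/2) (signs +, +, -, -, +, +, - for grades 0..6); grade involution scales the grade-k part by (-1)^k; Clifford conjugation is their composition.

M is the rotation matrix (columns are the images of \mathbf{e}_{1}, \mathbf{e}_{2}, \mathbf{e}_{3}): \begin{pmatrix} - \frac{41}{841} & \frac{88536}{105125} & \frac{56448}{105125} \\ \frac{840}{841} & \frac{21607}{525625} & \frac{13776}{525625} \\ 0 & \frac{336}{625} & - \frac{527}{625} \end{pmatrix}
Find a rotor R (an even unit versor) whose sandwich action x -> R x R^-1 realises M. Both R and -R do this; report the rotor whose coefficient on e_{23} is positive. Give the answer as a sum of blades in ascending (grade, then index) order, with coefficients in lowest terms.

Method: write R = a + b12*e_{12} + b13*e_{13} + b23*e_{23} with a^2 + b12^2 + b13^2 + b23^2 = 1 (so R^-1 = ~R). Expanding the columns R e_j ~R gives tr M = 4a^2 - 1 and, from the antisymmetric part, M21 - M12 = -4a*b12, M13 - M31 = 4a*b13, M32 - M23 = -4a*b23.
Here tr M = -\frac{17889}{21025}, so a^2 = (1 + tr M)/4 = \frac{784}{21025} and a = ±\frac{28}{145}. Taking a = \frac{28}{145}: M21 - M12 = \frac{16464}{105125}, M13 - M31 = \frac{56448}{105125}, M32 - M23 = \frac{10752}{21025}, giving b12 = -\frac{147}{725}, b13 = \frac{504}{725}, b23 = -\frac{96}{145}, i.e. R = \frac{28}{145} - \frac{147}{725} e_{12} + \frac{504}{725} e_{13} - \frac{96}{145} e_{23}.
Its e_{23} coefficient is negative, so report the other preimage -R.
Answer: -\frac{28}{145} + \frac{147}{725} e_{12} - \frac{504}{725} e_{13} + \frac{96}{145} e_{23}. Recall the cover is two-to-one: with M of trace -\frac{17889}{21025}, both preimages act alike, and the stated e_{23} sign chooses the sheet.


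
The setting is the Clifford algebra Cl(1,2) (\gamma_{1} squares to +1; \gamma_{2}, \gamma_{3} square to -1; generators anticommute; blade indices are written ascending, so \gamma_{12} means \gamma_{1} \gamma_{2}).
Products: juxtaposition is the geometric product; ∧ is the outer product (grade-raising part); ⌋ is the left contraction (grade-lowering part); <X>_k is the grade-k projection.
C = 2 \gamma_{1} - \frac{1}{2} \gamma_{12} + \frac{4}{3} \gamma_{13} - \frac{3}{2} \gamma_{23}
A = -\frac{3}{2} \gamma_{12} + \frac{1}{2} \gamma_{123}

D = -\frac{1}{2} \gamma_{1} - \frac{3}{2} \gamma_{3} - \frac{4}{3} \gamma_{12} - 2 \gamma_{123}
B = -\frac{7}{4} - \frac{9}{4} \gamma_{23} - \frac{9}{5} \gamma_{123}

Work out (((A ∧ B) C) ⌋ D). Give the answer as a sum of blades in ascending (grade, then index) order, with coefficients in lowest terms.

step 1: \frac{21}{8} \gamma_{12} - \frac{7}{8} \gamma_{123}
step 2: -\frac{21}{16} - \frac{21}{16} \gamma_{1} - \frac{49}{12} \gamma_{2} + \frac{7}{16} \gamma_{3} + \frac{63}{16} \gamma_{13} - \frac{21}{4} \gamma_{23}
step 3: \frac{21}{16} - \frac{1267}{288} \gamma_{1} + \frac{77}{8} \gamma_{2} + \frac{63}{32} \gamma_{3} + \frac{21}{8} \gamma_{12} + \frac{49}{6} \gamma_{13} + \frac{21}{8} \gamma_{23} + \frac{21}{8} \gamma_{123}
Answer: \frac{21}{16} - \frac{1267}{288} \gamma_{1} + \frac{77}{8} \gamma_{2} + \frac{63}{32} \gamma_{3} + \frac{21}{8} \gamma_{12} + \frac{49}{6} \gamma_{13} + \frac{21}{8} \gamma_{23} + \frac{21}{8} \gamma_{123}


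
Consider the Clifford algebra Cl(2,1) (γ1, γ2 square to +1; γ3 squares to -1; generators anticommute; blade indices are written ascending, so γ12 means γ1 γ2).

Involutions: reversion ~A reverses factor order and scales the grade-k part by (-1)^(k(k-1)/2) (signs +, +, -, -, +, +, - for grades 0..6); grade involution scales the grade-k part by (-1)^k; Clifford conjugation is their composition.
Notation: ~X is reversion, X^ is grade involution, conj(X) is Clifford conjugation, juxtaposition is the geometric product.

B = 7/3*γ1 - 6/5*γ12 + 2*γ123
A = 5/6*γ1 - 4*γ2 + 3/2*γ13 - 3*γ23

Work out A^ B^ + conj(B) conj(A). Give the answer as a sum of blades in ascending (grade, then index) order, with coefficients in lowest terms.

first term: 35/18 + 54/5*γ1 + 4*γ2 + 7/2*γ3 + 28/3*γ12 + 22/5*γ13 - 2/15*γ23 + 7*γ123
second term: 35/18 + 54/5*γ1 + 4*γ2 + 7/2*γ3 - 28/3*γ12 - 22/5*γ13 + 2/15*γ23 - 7*γ123
Answer: 35/9 + 108/5*γ1 + 8*γ2 + 7*γ3


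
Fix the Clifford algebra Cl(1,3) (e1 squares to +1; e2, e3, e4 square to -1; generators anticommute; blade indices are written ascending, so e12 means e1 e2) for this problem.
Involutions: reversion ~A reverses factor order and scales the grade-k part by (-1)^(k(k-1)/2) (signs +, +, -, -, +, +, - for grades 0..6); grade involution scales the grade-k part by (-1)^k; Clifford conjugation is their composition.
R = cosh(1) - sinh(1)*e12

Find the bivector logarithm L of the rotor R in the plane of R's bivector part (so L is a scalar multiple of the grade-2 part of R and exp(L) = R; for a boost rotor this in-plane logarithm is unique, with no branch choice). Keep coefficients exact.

The scalar part of R is cosh(1), so cosh pins the rapidity up to sign — the sign comes from the bivector part; dividing that part by sinh of the rapidity yields the plane, and the in-plane L = rapidity * plane is unique because the two sign choices cancel.
Concretely: cosh(rapidity) = cosh(1) gives rapidity = ±1, and since rapidity/sinh(rapidity) is even the sign is immaterial: L = (rapidity/sinh(rapidity)) * <R>_2 = (1/sinh(1)) * <R>_2.
Answer: -e12


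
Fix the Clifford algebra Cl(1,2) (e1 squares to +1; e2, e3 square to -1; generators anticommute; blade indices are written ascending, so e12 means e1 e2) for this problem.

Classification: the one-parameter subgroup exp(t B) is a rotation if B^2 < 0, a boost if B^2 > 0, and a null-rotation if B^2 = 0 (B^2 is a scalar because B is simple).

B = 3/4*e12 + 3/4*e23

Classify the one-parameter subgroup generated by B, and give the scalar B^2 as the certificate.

B^2 term by term: the squares give (3/4)^2*(e12)^2 + (3/4)^2*(e23)^2 = 9/16*(+1) + 9/16*(-1) = 0 (each basis 2-blade squares to minus the product of its generators' squares); cross terms between blades sharing an index anticommute and cancel. So B^2 = 0.
Answer: null-rotation, certificate B^2 = 0. The invariant at work: B^2 = 0 is unchanged by conjugation, hence its sign classifies the subgroup whatever basis B is written in.


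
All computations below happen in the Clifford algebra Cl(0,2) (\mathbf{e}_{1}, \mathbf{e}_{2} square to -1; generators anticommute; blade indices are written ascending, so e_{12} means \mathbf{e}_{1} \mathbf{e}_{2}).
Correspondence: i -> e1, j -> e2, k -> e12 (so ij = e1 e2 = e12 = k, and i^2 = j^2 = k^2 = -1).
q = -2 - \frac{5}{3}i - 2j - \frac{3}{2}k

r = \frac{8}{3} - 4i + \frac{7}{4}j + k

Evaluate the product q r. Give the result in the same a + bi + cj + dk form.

In blades: q = -2 - \frac{5}{3} e_{1} - 2 e_{2} - \frac{3}{2} e_{12}, r = \frac{8}{3} - 4 e_{1} + \frac{7}{4} e_{2} + e_{12}.
Distribute q over r term by term (generator squares from the signature, products reordered to ascending indices): (-2)*r = -\frac{16}{3} + 8 e_{1} - \frac{7}{2} e_{2} - 2 e_{12}; (-\frac{5}{3} e_{1})*r = -\frac{20}{3} - \frac{40}{9} e_{1} + \frac{5}{3} e_{2} - \frac{35}{12} e_{12}; (-2 e_{2})*r = \frac{7}{2} - 2 e_{1} - \frac{16}{3} e_{2} - 8 e_{12}; (-\frac{3}{2} e_{12})*r = \frac{3}{2} + \frac{21}{8} e_{1} + 6 e_{2} - 4 e_{12}.
Sum: -7 + \frac{301}{72} e_{1} - \frac{7}{6} e_{2} - \frac{203}{12} e_{12}; translating back through the correspondence:
Answer: -7 + \frac{301}{72}i - \frac{7}{6}j - \frac{203}{12}k


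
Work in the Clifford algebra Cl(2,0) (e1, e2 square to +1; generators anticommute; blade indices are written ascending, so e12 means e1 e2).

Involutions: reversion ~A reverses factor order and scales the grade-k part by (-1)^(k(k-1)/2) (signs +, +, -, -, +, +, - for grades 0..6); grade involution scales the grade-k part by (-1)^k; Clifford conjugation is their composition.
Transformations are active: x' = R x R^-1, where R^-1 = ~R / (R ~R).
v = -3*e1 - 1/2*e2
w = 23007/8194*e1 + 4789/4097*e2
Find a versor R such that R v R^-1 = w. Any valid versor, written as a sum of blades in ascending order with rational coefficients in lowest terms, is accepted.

Construction: equal norms (both 37/4) license R = v + w = -1575/8194*e1 + 5481/8194*e2 — nothing changes along that direction, while (v - w)/2 changes sign, so v maps onto w.
Answer: -1575/8194*e1 + 5481/8194*e2


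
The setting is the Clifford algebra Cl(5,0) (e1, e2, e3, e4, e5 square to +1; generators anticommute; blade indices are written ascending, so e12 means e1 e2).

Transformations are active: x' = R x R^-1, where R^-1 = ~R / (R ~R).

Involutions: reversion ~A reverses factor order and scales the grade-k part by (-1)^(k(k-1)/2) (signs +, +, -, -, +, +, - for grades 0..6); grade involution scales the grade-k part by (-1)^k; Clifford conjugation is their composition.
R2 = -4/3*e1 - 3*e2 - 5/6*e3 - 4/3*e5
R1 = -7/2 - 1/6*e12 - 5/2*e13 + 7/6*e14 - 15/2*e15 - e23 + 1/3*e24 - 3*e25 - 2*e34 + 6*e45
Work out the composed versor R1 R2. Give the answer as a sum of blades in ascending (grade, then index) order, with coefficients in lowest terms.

Distribute over the terms of R2 (each basis-blade product reordered to ascending indices, repeated generators contracted through their squares):
R1 (-4/3*e1) = 14/3*e1 - 2/9*e2 - 10/3*e3 + 14/9*e4 - 10*e5 + 4/3*e123 - 4/9*e124 + 4*e125 + 8/3*e134 - 8*e145
R1 (-3*e2) = 1/2*e1 + 21/2*e2 - 3*e3 + e4 - 9*e5 - 15/2*e123 + 7/2*e124 - 45/2*e125 + 6*e234 - 18*e245
R1 (-5/6*e3) = 25/12*e1 + 5/6*e2 + 35/12*e3 - 5/3*e4 + 5/36*e123 + 35/36*e134 - 25/4*e135 + 5/18*e234 - 5/2*e235 - 5*e345
R1 (-4/3*e5) = 10*e1 + 4*e2 - 8*e4 + 14/3*e5 + 2/9*e125 + 10/3*e135 - 14/9*e145 + 4/3*e235 - 4/9*e245 + 8/3*e345
Summing the partial products and collecting blades:
Answer: 69/4*e1 + 136/9*e2 - 41/12*e3 - 64/9*e4 - 43/3*e5 - 217/36*e123 + 55/18*e124 - 329/18*e125 + 131/36*e134 - 35/12*e135 - 86/9*e145 + 113/18*e234 - 7/6*e235 - 166/9*e245 - 7/3*e345


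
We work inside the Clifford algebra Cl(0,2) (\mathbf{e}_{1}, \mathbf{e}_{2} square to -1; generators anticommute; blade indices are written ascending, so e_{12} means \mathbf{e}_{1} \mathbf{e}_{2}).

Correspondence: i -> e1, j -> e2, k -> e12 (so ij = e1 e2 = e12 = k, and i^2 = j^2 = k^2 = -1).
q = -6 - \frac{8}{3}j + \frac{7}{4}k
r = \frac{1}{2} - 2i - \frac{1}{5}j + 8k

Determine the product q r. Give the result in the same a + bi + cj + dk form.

In blades: q = -6 - \frac{8}{3} e_{2} + \frac{7}{4} e_{12}, r = \frac{1}{2} - 2 e_{1} - \frac{1}{5} e_{2} + 8 e_{12}.
Distribute q over r term by term (generator squares from the signature, products reordered to ascending indices): (-6)*r = -3 + 12 e_{1} + \frac{6}{5} e_{2} - 48 e_{12}; (-\frac{8}{3} e_{2})*r = -\frac{8}{15} - \frac{64}{3} e_{1} - \frac{4}{3} e_{2} - \frac{16}{3} e_{12}; (\frac{7}{4} e_{12})*r = -14 + \frac{7}{20} e_{1} - \frac{7}{2} e_{2} + \frac{7}{8} e_{12}.
Sum: -\frac{263}{15} - \frac{539}{60} e_{1} - \frac{109}{30} e_{2} - \frac{1259}{24} e_{12}; translating back through the correspondence:
Answer: -\frac{263}{15} - \frac{539}{60}i - \frac{109}{30}j - \frac{1259}{24}k


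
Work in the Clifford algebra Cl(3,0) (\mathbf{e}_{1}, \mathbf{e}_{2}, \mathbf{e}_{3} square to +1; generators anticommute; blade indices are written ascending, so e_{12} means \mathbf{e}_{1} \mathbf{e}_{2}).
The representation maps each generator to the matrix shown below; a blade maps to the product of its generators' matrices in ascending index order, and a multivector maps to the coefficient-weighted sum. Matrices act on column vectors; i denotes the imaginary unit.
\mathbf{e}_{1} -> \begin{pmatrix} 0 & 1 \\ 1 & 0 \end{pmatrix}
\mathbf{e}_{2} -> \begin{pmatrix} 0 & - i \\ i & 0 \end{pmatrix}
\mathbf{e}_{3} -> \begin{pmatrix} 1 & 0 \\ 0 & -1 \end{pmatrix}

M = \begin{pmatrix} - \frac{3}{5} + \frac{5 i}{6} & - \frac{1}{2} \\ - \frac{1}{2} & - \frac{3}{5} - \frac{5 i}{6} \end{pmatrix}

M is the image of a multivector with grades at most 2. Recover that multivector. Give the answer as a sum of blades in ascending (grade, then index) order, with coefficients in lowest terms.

Method: 1, rho(e_{1}), rho(e_{2}), rho(e_{3}) form a trace-orthogonal basis of the 2x2 complex matrices (tr(X Y) = 2 if X = Y, else 0), so M = m0*1 + m1*rho(e_{1}) + m2*rho(e_{2}) + m3*rho(e_{3}) with m0 = tr(M)/2 = - \frac{3}{5}, m1 = tr(M rho(e_{1}))/2 = - \frac{1}{2}, m2 = tr(M rho(e_{2}))/2 = 0, m3 = tr(M rho(e_{3}))/2 = \frac{5 i}{6}.
Multiplying table entries, the bivector images are rho(e_{12}) = i*rho(e_{3}), rho(e_{13}) = -i*rho(e_{2}), rho(e_{23}) = i*rho(e_{1}); with real blade coefficients the real parts of m0..m3 are the coefficients of 1, e_{1}, e_{2}, e_{3} and the imaginary parts give the bivectors (e_{23}: Im m1, e_{13}: -Im m2, e_{12}: Im m3).
Answer: -\frac{3}{5} - \frac{1}{2} e_{1} + \frac{5}{6} e_{12}


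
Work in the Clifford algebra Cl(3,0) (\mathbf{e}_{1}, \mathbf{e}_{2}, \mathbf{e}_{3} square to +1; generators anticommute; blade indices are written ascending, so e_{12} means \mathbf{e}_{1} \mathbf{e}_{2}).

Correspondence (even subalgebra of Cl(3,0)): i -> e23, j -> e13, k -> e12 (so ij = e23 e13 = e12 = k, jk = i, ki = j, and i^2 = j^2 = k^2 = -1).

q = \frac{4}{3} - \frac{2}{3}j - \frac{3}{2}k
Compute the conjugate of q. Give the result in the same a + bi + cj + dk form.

In blades: q = \frac{4}{3} - \frac{3}{2} e_{12} - \frac{2}{3} e_{13}.
Quaternion conjugation is reversion on the even subalgebra: the scalar is fixed and every grade-2 blade flips sign, giving \frac{4}{3} + \frac{3}{2} e_{12} + \frac{2}{3} e_{13}; translating back:
Answer: \frac{4}{3} + \frac{2}{3}j + \frac{3}{2}k


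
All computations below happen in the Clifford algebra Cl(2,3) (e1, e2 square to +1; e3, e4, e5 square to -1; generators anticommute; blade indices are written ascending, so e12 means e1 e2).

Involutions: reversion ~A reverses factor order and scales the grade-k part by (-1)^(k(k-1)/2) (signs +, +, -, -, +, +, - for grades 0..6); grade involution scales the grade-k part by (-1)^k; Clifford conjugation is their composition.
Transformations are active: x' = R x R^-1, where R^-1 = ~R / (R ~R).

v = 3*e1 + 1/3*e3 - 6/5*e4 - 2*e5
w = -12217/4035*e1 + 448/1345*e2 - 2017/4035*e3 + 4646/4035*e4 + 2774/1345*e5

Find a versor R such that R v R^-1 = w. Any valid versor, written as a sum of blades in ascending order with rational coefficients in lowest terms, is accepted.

Equal squares first: v^2 = w^2 = 776/225. Then v + w = -112/4035*e1 + 448/1345*e2 - 224/1345*e3 - 196/4035*e4 + 84/1345*e5 is a versor taking v to w, provided it is invertible.
Answer: -112/4035*e1 + 448/1345*e2 - 224/1345*e3 - 196/4035*e4 + 84/1345*e5


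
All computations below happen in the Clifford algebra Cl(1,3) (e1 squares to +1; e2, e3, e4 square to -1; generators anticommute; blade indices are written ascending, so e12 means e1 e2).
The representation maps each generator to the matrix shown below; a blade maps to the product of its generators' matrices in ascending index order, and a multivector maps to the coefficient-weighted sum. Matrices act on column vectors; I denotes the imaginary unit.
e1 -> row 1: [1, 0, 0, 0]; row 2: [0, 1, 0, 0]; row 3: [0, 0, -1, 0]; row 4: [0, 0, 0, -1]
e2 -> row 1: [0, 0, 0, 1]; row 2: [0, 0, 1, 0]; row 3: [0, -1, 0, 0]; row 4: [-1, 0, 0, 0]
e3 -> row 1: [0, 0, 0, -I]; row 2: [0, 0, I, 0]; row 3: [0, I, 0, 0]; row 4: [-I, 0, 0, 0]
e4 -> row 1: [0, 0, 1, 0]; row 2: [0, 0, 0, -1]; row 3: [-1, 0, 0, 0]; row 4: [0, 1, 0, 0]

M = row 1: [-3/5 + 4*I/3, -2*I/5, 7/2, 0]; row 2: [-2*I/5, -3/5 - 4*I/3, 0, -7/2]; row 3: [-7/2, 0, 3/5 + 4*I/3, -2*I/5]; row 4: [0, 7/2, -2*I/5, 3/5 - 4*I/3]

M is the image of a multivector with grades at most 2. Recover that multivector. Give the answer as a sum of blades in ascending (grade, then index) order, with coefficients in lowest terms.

Method: the blade images are trace-orthogonal — tr(rho(e_A) rho(e_B)^-1) = 4 if A = B and 0 otherwise — and rho(e_A)^-1 = (e_A)^2 * rho(e_A) with (e_A)^2 = +1 or -1, so the coefficient of e_A in the preimage is (e_A)^2 * tr(M rho(e_A))/4.
Nonzero projections over blades of grade <= 2: e1: (e1)^2 = +1, tr(M rho(e1)) = -12/5, coefficient -3/5; e4: (e4)^2 = -1, tr(M rho(e4)) = -14, coefficient 7/2; e23: (e23)^2 = -1, tr(M rho(e23)) = 16/3, coefficient -4/3; e34: (e34)^2 = -1, tr(M rho(e34)) = -8/5, coefficient 2/5. Every other blade of grade <= 2 projects to 0.
Answer: -3/5*e1 + 7/2*e4 - 4/3*e23 + 2/5*e34


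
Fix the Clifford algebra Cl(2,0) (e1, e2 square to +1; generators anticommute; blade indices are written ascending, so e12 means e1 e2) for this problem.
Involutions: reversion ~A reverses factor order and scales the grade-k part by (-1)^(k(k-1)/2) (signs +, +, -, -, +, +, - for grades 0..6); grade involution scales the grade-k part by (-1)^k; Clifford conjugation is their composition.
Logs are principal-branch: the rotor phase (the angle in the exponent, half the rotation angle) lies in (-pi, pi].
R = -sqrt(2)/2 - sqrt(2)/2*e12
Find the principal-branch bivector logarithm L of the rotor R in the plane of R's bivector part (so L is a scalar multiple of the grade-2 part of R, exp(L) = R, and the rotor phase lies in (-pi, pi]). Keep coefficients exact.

The scalar part of R is -sqrt(2)/2, and that scalar determines the rotor phase on the principal branch; recovering the unit plane as bivector-part over sine of the phase gives L = phase * plane.
Concretely: cos(phase) = -sqrt(2)/2 gives phase = ±3*pi/4, and since phase/sin(phase) is even the sign is immaterial: L = (phase/sin(phase)) * <R>_2 = (3*sqrt(2)*pi/4) * <R>_2.
Answer: -3*pi/4*e12


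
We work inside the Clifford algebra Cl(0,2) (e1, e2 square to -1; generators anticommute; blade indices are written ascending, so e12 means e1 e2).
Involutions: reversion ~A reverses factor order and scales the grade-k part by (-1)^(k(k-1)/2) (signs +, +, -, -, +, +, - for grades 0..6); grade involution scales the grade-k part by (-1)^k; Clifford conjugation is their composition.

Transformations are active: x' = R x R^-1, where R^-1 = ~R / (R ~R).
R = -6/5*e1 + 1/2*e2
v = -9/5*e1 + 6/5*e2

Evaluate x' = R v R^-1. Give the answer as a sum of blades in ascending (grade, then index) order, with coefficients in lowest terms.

~R = -6/5*e1 + 1/2*e2, and R ~R = -169/100, so R^-1 = ~R / (-169/100).
R v = -69/25 - 27/50*e12
Answer: -1791/845*e1 + 366/845*e2


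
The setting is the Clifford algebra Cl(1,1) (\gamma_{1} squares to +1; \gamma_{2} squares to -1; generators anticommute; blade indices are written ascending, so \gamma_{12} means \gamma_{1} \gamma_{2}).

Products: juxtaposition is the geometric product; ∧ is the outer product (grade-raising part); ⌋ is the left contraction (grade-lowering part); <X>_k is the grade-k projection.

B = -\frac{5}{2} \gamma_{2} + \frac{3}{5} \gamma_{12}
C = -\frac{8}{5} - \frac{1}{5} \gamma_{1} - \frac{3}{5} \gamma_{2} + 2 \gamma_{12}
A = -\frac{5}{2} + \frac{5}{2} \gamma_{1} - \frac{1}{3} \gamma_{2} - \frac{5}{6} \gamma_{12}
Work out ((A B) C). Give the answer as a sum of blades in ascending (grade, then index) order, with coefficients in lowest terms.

step 1: -\frac{4}{3} - \frac{137}{60} \gamma_{1} + \frac{31}{4} \gamma_{2} - \frac{31}{4} \gamma_{12}
step 2: -\frac{413}{50} + \frac{1477}{100} \gamma_{1} - \frac{1063}{60} \gamma_{2} + \frac{949}{75} \gamma_{12}
Answer: -\frac{413}{50} + \frac{1477}{100} \gamma_{1} - \frac{1063}{60} \gamma_{2} + \frac{949}{75} \gamma_{12}


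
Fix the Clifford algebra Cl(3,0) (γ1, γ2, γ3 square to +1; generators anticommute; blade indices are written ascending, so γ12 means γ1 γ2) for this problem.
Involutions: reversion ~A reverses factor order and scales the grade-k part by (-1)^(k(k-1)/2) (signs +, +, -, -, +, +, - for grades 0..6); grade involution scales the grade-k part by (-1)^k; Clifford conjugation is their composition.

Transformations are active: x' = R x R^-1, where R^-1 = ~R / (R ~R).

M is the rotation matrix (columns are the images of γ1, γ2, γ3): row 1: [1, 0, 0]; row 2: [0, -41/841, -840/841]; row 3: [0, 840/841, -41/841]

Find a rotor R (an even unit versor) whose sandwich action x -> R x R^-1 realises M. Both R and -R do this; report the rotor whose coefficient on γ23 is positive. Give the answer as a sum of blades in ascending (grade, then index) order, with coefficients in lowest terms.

Method: write R = a + b12*γ12 + b13*γ13 + b23*γ23 with a^2 + b12^2 + b13^2 + b23^2 = 1 (so R^-1 = ~R). Expanding the columns R e_j ~R gives tr M = 4a^2 - 1 and, from the antisymmetric part, M21 - M12 = -4a*b12, M13 - M31 = 4a*b13, M32 - M23 = -4a*b23.
Here tr M = 759/841, so a^2 = (1 + tr M)/4 = 400/841 and a = ±20/29. Taking a = 20/29: M21 - M12 = 0, M13 - M31 = 0, M32 - M23 = 1680/841, giving b12 = 0, b13 = 0, b23 = -21/29, i.e. R = 20/29 - 21/29*γ23.
Its γ23 coefficient is negative, so report the other preimage -R.
Answer: -20/29 + 21/29*γ23. Note: both R and -R realise this M (trace 759/841); the covering map identifies them, and the γ23-coefficient sign is the tie-breaker.


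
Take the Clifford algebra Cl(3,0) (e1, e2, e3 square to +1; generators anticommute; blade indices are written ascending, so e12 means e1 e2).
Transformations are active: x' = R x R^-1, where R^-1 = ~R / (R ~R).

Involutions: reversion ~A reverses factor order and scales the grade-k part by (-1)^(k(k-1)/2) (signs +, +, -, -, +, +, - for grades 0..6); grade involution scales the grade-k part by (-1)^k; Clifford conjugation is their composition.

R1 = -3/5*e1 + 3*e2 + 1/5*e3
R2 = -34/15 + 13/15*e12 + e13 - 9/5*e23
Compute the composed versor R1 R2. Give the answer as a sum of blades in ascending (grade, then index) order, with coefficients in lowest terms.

Distribute over the terms of R1 (each basis-blade product reordered to ascending indices, repeated generators contracted through their squares):
(-3/5*e1) R2 = 34/25*e1 - 13/25*e2 - 3/5*e3 + 27/25*e123
(3*e2) R2 = -13/5*e1 - 34/5*e2 - 27/5*e3 - 3*e123
(1/5*e3) R2 = -1/5*e1 + 9/25*e2 - 34/75*e3 + 13/75*e123
Summing the partial products and collecting blades:
Answer: -36/25*e1 - 174/25*e2 - 484/75*e3 - 131/75*e123


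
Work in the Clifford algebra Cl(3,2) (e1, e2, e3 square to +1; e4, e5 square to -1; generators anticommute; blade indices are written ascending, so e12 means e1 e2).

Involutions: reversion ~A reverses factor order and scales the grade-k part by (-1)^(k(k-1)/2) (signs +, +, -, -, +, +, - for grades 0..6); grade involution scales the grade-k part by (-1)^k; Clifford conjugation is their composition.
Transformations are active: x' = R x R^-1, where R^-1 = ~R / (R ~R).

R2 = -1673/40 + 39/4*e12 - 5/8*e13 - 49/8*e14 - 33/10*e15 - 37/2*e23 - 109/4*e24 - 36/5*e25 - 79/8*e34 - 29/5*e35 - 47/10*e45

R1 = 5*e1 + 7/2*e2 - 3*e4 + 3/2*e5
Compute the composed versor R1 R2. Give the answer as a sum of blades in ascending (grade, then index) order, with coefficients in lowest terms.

Distribute over the terms of R1 (each basis-blade product reordered to ascending indices, repeated generators contracted through their squares):
(5*e1) R2 = -1673/8*e1 + 195/4*e2 - 25/8*e3 - 245/8*e4 - 33/2*e5 - 185/2*e123 - 545/4*e124 - 36*e125 - 395/8*e134 - 29*e135 - 47/2*e145
(7/2*e2) R2 = -273/8*e1 - 11711/80*e2 - 259/4*e3 - 763/8*e4 - 126/5*e5 + 35/16*e123 + 343/16*e124 + 231/20*e125 - 553/16*e234 - 203/10*e235 - 329/20*e245
(-3*e4) R2 = 147/8*e1 + 327/4*e2 + 237/8*e3 + 5019/40*e4 - 141/10*e5 - 117/4*e124 + 15/8*e134 - 99/10*e145 + 111/2*e234 - 108/5*e245 - 87/5*e345
(3/2*e5) R2 = -99/20*e1 - 54/5*e2 - 87/10*e3 - 141/20*e4 - 5019/80*e5 + 117/8*e125 - 15/16*e135 - 147/16*e145 - 111/4*e235 - 327/8*e245 - 237/16*e345
Summing the partial products and collecting blades:
Answer: -9193/40*e1 - 427/16*e2 - 939/20*e3 - 303/40*e4 - 9483/80*e5 - 1445/16*e123 - 2305/16*e124 - 393/40*e125 - 95/2*e134 - 479/16*e135 - 3407/80*e145 + 335/16*e234 - 961/20*e235 - 3157/40*e245 - 2577/80*e345


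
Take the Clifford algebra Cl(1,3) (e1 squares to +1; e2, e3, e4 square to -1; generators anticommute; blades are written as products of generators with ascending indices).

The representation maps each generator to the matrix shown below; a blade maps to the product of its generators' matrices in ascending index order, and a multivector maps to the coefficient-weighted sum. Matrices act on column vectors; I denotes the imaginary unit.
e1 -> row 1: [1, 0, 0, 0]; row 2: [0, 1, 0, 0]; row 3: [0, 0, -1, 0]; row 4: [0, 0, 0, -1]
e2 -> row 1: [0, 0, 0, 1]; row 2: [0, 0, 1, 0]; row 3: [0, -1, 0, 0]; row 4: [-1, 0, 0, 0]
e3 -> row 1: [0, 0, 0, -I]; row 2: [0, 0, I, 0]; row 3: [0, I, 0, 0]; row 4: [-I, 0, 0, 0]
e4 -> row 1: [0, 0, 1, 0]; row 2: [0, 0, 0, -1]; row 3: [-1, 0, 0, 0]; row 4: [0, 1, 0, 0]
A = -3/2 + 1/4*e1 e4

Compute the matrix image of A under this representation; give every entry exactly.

Bivector images (products of the table entries): rho(e1 e4) = rho(e1)rho(e4) = row 1: [0, 0, 1, 0]; row 2: [0, 0, 0, -1]; row 3: [1, 0, 0, 0]; row 4: [0, -1, 0, 0].
M = (-3/2)*1 + (1/4)*rho(e1 e4), summed entrywise (1 is the identity matrix):
Answer: row 1: [-3/2, 0, 1/4, 0]; row 2: [0, -3/2, 0, -1/4]; row 3: [1/4, 0, -3/2, 0]; row 4: [0, -1/4, 0, -3/2]


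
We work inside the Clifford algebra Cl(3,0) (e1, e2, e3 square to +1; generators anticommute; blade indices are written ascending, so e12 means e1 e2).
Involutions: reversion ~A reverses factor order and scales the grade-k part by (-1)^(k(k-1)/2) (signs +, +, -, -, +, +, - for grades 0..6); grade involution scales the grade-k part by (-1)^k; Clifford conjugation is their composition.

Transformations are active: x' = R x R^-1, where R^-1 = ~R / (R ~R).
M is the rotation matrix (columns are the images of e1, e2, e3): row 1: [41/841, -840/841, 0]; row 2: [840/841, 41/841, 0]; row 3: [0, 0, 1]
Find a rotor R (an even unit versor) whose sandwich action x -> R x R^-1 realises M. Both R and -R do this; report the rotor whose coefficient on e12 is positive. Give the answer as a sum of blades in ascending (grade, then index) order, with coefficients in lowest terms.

Method: write R = a + b12*e12 + b13*e13 + b23*e23 with a^2 + b12^2 + b13^2 + b23^2 = 1 (so R^-1 = ~R). Expanding the columns R e_j ~R gives tr M = 4a^2 - 1 and, from the antisymmetric part, M21 - M12 = -4a*b12, M13 - M31 = 4a*b13, M32 - M23 = -4a*b23.
Here tr M = 923/841, so a^2 = (1 + tr M)/4 = 441/841 and a = ±21/29. Taking a = 21/29: M21 - M12 = 1680/841, M13 - M31 = 0, M32 - M23 = 0, giving b12 = -20/29, b13 = 0, b23 = 0, i.e. R = 21/29 - 20/29*e12.
Its e12 coefficient is negative, so report the other preimage -R.
Answer: -21/29 + 20/29*e12. Why the constraint matters: R and -R act identically through the sandwich — M has trace 923/841 either way — so only the sign condition on e12 picks one of the two preimages.


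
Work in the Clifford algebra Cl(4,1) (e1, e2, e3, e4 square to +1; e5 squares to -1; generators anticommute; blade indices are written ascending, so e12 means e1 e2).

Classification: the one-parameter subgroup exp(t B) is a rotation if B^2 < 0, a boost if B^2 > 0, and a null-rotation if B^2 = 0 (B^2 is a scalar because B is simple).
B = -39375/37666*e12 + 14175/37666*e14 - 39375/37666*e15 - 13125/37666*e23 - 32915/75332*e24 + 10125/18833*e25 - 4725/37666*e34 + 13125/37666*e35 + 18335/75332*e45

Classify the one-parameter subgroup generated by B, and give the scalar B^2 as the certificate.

B^2 term by term: the squares give (-39375/37666)^2*(e12)^2 + (14175/37666)^2*(e14)^2 + (-39375/37666)^2*(e15)^2 + (-13125/37666)^2*(e23)^2 + (-32915/75332)^2*(e24)^2 + (10125/18833)^2*(e25)^2 + (-4725/37666)^2*(e34)^2 + (13125/37666)^2*(e35)^2 + (18335/75332)^2*(e45)^2 = 1550390625/1418727556*(-1) + 200930625/1418727556*(-1) + 1550390625/1418727556*(+1) + 172265625/1418727556*(-1) + 1083397225/5674910224*(-1) + 102515625/354681889*(+1) + 22325625/1418727556*(-1) + 172265625/1418727556*(+1) + 336172225/5674910224*(+1) = 0 (each basis 2-blade squares to minus the product of its generators' squares); cross terms between blades sharing an index anticommute and cancel; the commuting (index-disjoint) pairs give grade-4 terms 2*c*c'*(blade product), which cancel blade by blade — e1234: 186046875/709363778 - 186046875/709363778 = 0; e1235: -516796875/709363778 + 516796875/709363778 = 0; e1245: -721940625/1418727556 - 143521875/354681889 + 1296028125/1418727556 = 0; e1345: -186046875/709363778 + 186046875/709363778 = 0; e2345: -240646875/1418727556 + 432009375/1418727556 - 47840625/354681889 = 0 — confirming B is simple. So B^2 = 0.
Answer: null-rotation, certificate B^2 = 0. Because 0 is invariant under every versor sandwich, the classification follows from its sign alone.


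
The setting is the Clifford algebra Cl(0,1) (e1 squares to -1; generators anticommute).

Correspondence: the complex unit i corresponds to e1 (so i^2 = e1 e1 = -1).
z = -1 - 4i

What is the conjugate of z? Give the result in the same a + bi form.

In blades: z = -1 - 4*e1.
Conjugation here is Clifford conjugation: the scalar is fixed and the grade-1 and grade-2 blades all flip sign, giving -1 + 4*e1; translating back:
Answer: -1 + 4i


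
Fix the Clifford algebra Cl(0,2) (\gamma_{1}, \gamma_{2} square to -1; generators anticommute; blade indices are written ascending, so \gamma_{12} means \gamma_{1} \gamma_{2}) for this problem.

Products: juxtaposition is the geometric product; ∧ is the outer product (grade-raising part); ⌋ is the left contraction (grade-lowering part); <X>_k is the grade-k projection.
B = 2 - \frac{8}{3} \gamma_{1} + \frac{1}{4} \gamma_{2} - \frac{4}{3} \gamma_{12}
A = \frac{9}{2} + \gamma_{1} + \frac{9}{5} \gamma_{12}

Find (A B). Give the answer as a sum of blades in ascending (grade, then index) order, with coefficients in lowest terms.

step 1: \frac{211}{15} - \frac{209}{20} \gamma_{1} - \frac{281}{120} \gamma_{2} - \frac{43}{20} \gamma_{12}
Answer: \frac{211}{15} - \frac{209}{20} \gamma_{1} - \frac{281}{120} \gamma_{2} - \frac{43}{20} \gamma_{12}


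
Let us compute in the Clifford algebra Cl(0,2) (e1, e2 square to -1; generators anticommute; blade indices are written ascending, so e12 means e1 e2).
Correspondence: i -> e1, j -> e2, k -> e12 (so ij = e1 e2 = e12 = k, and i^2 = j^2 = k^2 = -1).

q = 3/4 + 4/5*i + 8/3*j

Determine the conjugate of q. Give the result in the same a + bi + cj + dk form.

In blades: q = 3/4 + 4/5*e1 + 8/3*e2.
Conjugation here is Clifford conjugation: the scalar is fixed and the grade-1 and grade-2 blades all flip sign, giving 3/4 - 4/5*e1 - 8/3*e2; translating back:
Answer: 3/4 - 4/5*i - 8/3*j


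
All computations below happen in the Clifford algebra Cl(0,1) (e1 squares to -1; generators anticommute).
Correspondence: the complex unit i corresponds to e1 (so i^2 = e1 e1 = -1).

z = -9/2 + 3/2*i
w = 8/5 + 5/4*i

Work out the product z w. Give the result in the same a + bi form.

In blades: z = -9/2 + 3/2*e1, w = 8/5 + 5/4*e1.
Distribute z over w term by term (generator squares from the signature, products reordered to ascending indices): (-9/2)*w = -36/5 - 45/8*e1; (3/2*e1)*w = -15/8 + 12/5*e1.
Sum: -363/40 - 129/40*e1; translating back through the correspondence:
Answer: -363/40 - 129/40*i


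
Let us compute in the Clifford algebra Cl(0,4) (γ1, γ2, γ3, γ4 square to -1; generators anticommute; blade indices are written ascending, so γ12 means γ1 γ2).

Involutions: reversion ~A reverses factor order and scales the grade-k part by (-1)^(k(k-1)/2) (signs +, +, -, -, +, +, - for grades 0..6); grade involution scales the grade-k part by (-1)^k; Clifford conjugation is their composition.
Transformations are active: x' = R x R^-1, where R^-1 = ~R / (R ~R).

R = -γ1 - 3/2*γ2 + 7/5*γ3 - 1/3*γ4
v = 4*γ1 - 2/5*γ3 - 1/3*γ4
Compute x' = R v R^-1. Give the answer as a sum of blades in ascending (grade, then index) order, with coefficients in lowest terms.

~R = -γ1 - 3/2*γ2 + 7/5*γ3 - 1/3*γ4, and R ~R = -4789/900, so R^-1 = ~R / (-4789/900).
R v = 1001/225 + 6*γ12 - 26/5*γ13 + 5/3*γ14 + 3/5*γ23 + 1/2*γ24 - 3/5*γ34
Answer: -11148/4789*γ1 + 12012/4789*γ2 - 46478/23945*γ3 + 12797/14367*γ4


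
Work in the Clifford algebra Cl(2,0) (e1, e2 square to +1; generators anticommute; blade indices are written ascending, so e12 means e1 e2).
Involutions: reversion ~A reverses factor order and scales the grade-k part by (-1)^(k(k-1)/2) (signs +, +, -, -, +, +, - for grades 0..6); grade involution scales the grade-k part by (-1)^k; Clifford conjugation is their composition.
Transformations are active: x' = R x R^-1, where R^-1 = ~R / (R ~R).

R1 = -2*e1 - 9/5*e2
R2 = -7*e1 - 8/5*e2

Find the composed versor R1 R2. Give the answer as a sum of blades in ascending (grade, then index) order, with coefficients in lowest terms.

Distribute over the terms of R1 (each basis-blade product reordered to ascending indices, repeated generators contracted through their squares):
(-2*e1) R2 = 14 + 16/5*e12
(-9/5*e2) R2 = 72/25 - 63/5*e12
Summing the partial products and collecting blades:
Answer: 422/25 - 47/5*e12


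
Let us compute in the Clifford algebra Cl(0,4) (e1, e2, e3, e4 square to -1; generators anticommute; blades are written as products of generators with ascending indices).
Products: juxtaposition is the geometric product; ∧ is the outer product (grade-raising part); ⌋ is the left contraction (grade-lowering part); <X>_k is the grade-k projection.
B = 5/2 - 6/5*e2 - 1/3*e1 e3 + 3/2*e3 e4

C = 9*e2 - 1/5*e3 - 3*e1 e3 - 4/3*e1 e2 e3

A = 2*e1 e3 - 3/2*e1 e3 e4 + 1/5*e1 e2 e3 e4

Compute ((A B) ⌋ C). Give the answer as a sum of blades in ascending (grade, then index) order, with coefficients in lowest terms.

step 1: 2/3 + 9/4*e1 - 1/2*e4 - 3/10*e1 e2 + 5*e1 e3 - 3*e1 e4 - 1/15*e2 e4 + 12/5*e1 e2 e3 - 351/100*e1 e3 e4 + 23/10*e1 e2 e3 e4
step 2: 59/5 - 2/3*e2 + 373/60*e3 - 2*e1 e3 + 3*e2 e3 - 8/9*e1 e2 e3
Answer: 59/5 - 2/3*e2 + 373/60*e3 - 2*e1 e3 + 3*e2 e3 - 8/9*e1 e2 e3


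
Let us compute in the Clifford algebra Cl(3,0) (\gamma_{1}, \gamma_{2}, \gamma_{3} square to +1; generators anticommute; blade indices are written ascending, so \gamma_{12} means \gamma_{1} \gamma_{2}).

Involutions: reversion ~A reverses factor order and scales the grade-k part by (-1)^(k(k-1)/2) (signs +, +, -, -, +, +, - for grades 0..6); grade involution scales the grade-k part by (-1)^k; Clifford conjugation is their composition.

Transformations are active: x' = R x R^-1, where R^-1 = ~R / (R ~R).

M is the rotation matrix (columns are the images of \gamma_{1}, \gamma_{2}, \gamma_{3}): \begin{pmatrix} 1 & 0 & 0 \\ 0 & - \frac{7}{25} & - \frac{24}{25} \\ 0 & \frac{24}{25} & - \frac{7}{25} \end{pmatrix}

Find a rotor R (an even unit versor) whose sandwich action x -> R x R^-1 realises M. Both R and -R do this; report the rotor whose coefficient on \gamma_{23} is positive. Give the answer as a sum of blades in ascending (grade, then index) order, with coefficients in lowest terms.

Method: write R = a + b12*\gamma_{12} + b13*\gamma_{13} + b23*\gamma_{23} with a^2 + b12^2 + b13^2 + b23^2 = 1 (so R^-1 = ~R). Expanding the columns R e_j ~R gives tr M = 4a^2 - 1 and, from the antisymmetric part, M21 - M12 = -4a*b12, M13 - M31 = 4a*b13, M32 - M23 = -4a*b23.
Here tr M = \frac{11}{25}, so a^2 = (1 + tr M)/4 = \frac{9}{25} and a = ±\frac{3}{5}. Taking a = \frac{3}{5}: M21 - M12 = 0, M13 - M31 = 0, M32 - M23 = \frac{48}{25}, giving b12 = 0, b13 = 0, b23 = -\frac{4}{5}, i.e. R = \frac{3}{5} - \frac{4}{5} \gamma_{23}.
Its \gamma_{23} coefficient is negative, so report the other preimage -R.
Answer: -\frac{3}{5} + \frac{4}{5} \gamma_{23}. Uniqueness: Spin(3) -> SO(3) maps R and -R to the same rotation of trace \frac{11}{25}; fixing the sign of the \gamma_{23} coefficient removes the ambiguity.
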